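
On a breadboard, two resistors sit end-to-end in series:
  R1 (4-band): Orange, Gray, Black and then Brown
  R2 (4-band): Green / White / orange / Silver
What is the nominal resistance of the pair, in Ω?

59038 Ω

R1: orange, grey → 38; black ×1 → 38 Ω.
R2: green, white → 59; orange ×10^3 → 59000 Ω.
Series: 38 + 59000 = 59038 Ω.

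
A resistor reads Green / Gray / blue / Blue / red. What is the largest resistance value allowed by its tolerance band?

Green → 5 (first significant figure)
Grey → 8 (second significant figure)
Blue → 6 (third significant figure)
Blue → ×10^6 multiplier
Red → ±2% tolerance
586 × 1000000 = 586000000 Ω
Largest = 586000000 × (1 + 2/100) = 597720000 Ω.

597720000 Ω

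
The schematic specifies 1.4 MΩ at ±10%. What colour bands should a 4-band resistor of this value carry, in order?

1400000 Ω = 14 × 10^5.
1 → brown
4 → yellow
Multiplier 10^5 → green.
±10% tolerance → silver.

brown, yellow, green, silver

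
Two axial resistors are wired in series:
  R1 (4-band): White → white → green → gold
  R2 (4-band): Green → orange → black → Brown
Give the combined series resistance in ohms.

9900053 Ω

R1: white, white → 99; green ×10^5 → 9900000 Ω.
R2: green, orange → 53; black ×1 → 53 Ω.
Series: 9900000 + 53 = 9900053 Ω.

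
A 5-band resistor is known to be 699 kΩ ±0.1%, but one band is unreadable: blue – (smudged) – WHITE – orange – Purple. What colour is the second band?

699000 Ω = 699 × 10^3.
The second band gives digit 9 of the significand, and 9 is white.

white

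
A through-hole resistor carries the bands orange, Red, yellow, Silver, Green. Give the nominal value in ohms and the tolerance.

3.24 Ω ±0.5%

Orange → 3 (first significant figure)
Red → 2 (second significant figure)
Yellow → 4 (third significant figure)
Silver → ×0.01 multiplier
Green → ±0.5% tolerance
324 × 0.01 = 3.24 Ω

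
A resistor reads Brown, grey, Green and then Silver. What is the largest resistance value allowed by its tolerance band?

Brown → 1 (first significant figure)
Grey → 8 (second significant figure)
Green → ×10^5 multiplier
Silver → ±10% tolerance
18 × 100000 = 1800000 Ω
Largest = 1800000 × (1 + 10/100) = 1980000 Ω.

1980000 Ω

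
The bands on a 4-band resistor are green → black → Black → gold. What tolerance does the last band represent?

The last band, gold, is the tolerance band.
Gold corresponds to ±5%.

±5%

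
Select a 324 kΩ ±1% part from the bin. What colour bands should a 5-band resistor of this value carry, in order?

324000 Ω = 324 × 10^3.
3 → orange
2 → red
4 → yellow
Multiplier 10^3 → orange.
±1% tolerance → brown.

orange, red, yellow, orange, brown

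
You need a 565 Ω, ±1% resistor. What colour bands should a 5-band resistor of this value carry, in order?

565 Ω = 565 × 10^0.
5 → green
6 → blue
5 → green
Multiplier 10^0 → black.
±1% tolerance → brown.

green, blue, green, black, brown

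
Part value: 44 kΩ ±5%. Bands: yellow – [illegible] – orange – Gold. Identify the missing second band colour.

yellow

44000 Ω = 44 × 10^3.
The second band gives digit 4 of the significand, and 4 is yellow.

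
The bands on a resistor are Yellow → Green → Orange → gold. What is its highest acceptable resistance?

47250 Ω

Yellow → 4 (first significant figure)
Green → 5 (second significant figure)
Orange → ×10^3 multiplier
Gold → ±5% tolerance
45 × 1000 = 45000 Ω
Highest = 45000 × (1 + 5/100) = 47250 Ω.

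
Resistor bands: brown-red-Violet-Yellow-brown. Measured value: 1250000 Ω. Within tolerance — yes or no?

no

Brown → 1 (first significant figure)
Red → 2 (second significant figure)
Violet → 7 (third significant figure)
Yellow → ×10^4 multiplier
Brown → ±1% tolerance
127 × 10000 = 1270000 Ω
Allowed range: 1257300 Ω to 1282700 Ω.
1250000 Ω lies outside that range.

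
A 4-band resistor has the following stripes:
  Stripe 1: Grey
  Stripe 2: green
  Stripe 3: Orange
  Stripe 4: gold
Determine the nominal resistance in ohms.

Grey → 8 (first significant figure)
Green → 5 (second significant figure)
Orange → ×10^3 multiplier
85 × 1000 = 85000 Ω

85000 Ω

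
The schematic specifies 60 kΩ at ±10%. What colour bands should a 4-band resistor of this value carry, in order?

60000 Ω = 60 × 10^3.
6 → blue
0 → black
Multiplier 10^3 → orange.
±10% tolerance → silver.

blue, black, orange, silver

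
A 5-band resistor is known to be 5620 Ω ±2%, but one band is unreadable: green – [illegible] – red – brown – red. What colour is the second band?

blue

5620 Ω = 562 × 10^1.
The second band gives digit 6 of the significand, and 6 is blue.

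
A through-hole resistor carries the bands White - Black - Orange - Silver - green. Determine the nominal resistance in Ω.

9.03 Ω

White → 9 (first significant figure)
Black → 0 (second significant figure)
Orange → 3 (third significant figure)
Silver → ×0.01 multiplier
903 × 0.01 = 9.03 Ω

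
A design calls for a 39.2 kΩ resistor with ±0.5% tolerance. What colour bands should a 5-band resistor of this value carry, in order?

39200 Ω = 392 × 10^2.
3 → orange
9 → white
2 → red
Multiplier 10^2 → red.
±0.5% tolerance → green.

orange, white, red, red, green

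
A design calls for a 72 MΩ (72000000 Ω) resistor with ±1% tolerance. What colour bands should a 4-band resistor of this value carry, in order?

72000000 Ω = 72 × 10^6.
7 → violet
2 → red
Multiplier 10^6 → blue.
±1% tolerance → brown.

violet, red, blue, brown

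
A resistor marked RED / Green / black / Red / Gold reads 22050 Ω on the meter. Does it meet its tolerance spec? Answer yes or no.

Red → 2 (first significant figure)
Green → 5 (second significant figure)
Black → 0 (third significant figure)
Red → ×10^2 multiplier
Gold → ±5% tolerance
250 × 100 = 25000 Ω
Allowed range: 23750 Ω to 26250 Ω.
22050 Ω lies outside that range.

no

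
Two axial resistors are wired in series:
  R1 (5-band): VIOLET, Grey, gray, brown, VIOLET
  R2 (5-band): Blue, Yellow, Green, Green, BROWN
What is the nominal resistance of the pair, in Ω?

64507880 Ω

R1: violet, grey, grey → 788; brown ×10 → 7880 Ω.
R2: blue, yellow, green → 645; green ×10^5 → 64500000 Ω.
Series: 7880 + 64500000 = 64507880 Ω.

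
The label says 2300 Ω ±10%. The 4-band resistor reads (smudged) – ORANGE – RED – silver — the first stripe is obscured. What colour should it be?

red

2300 Ω = 23 × 10^2.
The first band gives digit 2 of the significand, and 2 is red.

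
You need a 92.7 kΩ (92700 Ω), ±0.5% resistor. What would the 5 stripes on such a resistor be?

white, red, violet, red, green

92700 Ω = 927 × 10^2.
9 → white
2 → red
7 → violet
Multiplier 10^2 → red.
±0.5% tolerance → green.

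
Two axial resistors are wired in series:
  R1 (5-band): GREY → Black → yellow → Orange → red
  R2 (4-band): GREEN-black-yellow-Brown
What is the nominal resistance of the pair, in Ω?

1304000 Ω

R1: grey, black, yellow → 804; orange ×10^3 → 804000 Ω.
R2: green, black → 50; yellow ×10^4 → 500000 Ω.
Series: 804000 + 500000 = 1304000 Ω.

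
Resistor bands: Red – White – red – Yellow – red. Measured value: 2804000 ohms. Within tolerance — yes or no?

Red → 2 (first significant figure)
White → 9 (second significant figure)
Red → 2 (third significant figure)
Yellow → ×10^4 multiplier
Red → ±2% tolerance
292 × 10000 = 2920000 Ω
Allowed range: 2861600 Ω to 2978400 Ω.
2804000 ohms lies outside that range.

no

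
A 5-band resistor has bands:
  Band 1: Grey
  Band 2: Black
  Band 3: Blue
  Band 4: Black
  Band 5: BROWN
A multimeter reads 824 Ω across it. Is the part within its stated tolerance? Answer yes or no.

no

Grey → 8 (first significant figure)
Black → 0 (second significant figure)
Blue → 6 (third significant figure)
Black → ×1 multiplier
Brown → ±1% tolerance
806 × 1 = 806 Ω
Allowed range: 797.94 Ω to 814.06 Ω.
824 Ω lies outside that range.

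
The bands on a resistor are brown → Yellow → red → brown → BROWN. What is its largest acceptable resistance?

Brown → 1 (first significant figure)
Yellow → 4 (second significant figure)
Red → 2 (third significant figure)
Brown → ×10 multiplier
Brown → ±1% tolerance
142 × 10 = 1420 Ω
Largest = 1420 × (1 + 1/100) = 1434.2 Ω.

1434.2 Ω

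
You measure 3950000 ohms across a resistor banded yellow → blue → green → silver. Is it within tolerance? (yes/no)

no

Yellow → 4 (first significant figure)
Blue → 6 (second significant figure)
Green → ×10^5 multiplier
Silver → ±10% tolerance
46 × 100000 = 4600000 Ω
Allowed range: 4140000 Ω to 5060000 Ω.
3950000 ohms lies outside that range.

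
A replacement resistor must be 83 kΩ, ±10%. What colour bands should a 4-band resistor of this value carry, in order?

83000 Ω = 83 × 10^3.
8 → grey
3 → orange
Multiplier 10^3 → orange.
±10% tolerance → silver.

grey, orange, orange, silver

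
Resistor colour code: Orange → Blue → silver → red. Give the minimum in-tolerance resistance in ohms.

Orange → 3 (first significant figure)
Blue → 6 (second significant figure)
Silver → ×0.01 multiplier
Red → ±2% tolerance
36 × 0.01 = 0.36 Ω
Minimum = 0.36 × (1 − 2/100) = 0.3528 Ω.

0.3528 Ω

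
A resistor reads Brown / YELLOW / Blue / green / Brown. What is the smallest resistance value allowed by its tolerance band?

14454000 Ω

Brown → 1 (first significant figure)
Yellow → 4 (second significant figure)
Blue → 6 (third significant figure)
Green → ×10^5 multiplier
Brown → ±1% tolerance
146 × 100000 = 14600000 Ω
Smallest = 14600000 × (1 − 1/100) = 14454000 Ω.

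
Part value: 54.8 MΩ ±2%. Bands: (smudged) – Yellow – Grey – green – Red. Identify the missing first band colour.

54800000 Ω = 548 × 10^5.
The first band gives digit 5 of the significand, and 5 is green.

green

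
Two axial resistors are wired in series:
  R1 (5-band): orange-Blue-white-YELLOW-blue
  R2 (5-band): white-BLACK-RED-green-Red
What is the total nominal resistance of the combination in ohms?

93890000 Ω

R1: orange, blue, white → 369; yellow ×10^4 → 3690000 Ω.
R2: white, black, red → 902; green ×10^5 → 90200000 Ω.
Series: 3690000 + 90200000 = 93890000 Ω.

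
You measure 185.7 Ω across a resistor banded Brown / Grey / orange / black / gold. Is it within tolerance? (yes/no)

yes

Brown → 1 (first significant figure)
Grey → 8 (second significant figure)
Orange → 3 (third significant figure)
Black → ×1 multiplier
Gold → ±5% tolerance
183 × 1 = 183 Ω
Allowed range: 173.85 Ω to 192.15 Ω.
185.7 Ω lies inside that range.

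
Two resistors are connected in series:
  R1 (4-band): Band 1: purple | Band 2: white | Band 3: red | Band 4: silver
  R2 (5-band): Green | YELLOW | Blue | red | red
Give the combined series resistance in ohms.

R1: violet, white → 79; red ×10^2 → 7900 Ω.
R2: green, yellow, blue → 546; red ×10^2 → 54600 Ω.
Series: 7900 + 54600 = 62500 Ω.

62500 Ω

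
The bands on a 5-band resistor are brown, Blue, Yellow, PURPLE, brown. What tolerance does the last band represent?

±1%

The last band, brown, is the tolerance band.
Brown corresponds to ±1%.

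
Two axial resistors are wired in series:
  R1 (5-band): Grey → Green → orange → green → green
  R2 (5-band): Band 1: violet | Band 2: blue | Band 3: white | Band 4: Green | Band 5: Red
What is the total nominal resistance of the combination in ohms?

R1: grey, green, orange → 853; green ×10^5 → 85300000 Ω.
R2: violet, blue, white → 769; green ×10^5 → 76900000 Ω.
Series: 85300000 + 76900000 = 162200000 Ω.

162200000 Ω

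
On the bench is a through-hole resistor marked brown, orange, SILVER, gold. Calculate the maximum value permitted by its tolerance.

0.1365 Ω

Brown → 1 (first significant figure)
Orange → 3 (second significant figure)
Silver → ×0.01 multiplier
Gold → ±5% tolerance
13 × 0.01 = 0.13 Ω
Maximum = 0.13 × (1 + 5/100) = 0.1365 Ω.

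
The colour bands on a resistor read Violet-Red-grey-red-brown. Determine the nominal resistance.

72800 Ω

Violet → 7 (first significant figure)
Red → 2 (second significant figure)
Grey → 8 (third significant figure)
Red → ×10^2 multiplier
728 × 100 = 72800 Ω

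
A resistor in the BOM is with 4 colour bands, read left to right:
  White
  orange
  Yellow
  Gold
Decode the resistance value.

930000 Ω

White → 9 (first significant figure)
Orange → 3 (second significant figure)
Yellow → ×10^4 multiplier
93 × 10000 = 930000 Ω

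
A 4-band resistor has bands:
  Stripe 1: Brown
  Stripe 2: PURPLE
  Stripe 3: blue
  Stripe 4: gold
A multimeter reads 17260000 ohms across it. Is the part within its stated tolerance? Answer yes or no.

yes

Brown → 1 (first significant figure)
Violet → 7 (second significant figure)
Blue → ×10^6 multiplier
Gold → ±5% tolerance
17 × 1000000 = 17000000 Ω
Allowed range: 16150000 Ω to 17850000 Ω.
17260000 ohms lies inside that range.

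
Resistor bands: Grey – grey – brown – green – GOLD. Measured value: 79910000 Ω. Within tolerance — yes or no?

no

Grey → 8 (first significant figure)
Grey → 8 (second significant figure)
Brown → 1 (third significant figure)
Green → ×10^5 multiplier
Gold → ±5% tolerance
881 × 100000 = 88100000 Ω
Allowed range: 83695000 Ω to 92505000 Ω.
79910000 Ω lies outside that range.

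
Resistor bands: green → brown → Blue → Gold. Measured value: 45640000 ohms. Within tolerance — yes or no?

Green → 5 (first significant figure)
Brown → 1 (second significant figure)
Blue → ×10^6 multiplier
Gold → ±5% tolerance
51 × 1000000 = 51000000 Ω
Allowed range: 48450000 Ω to 53550000 Ω.
45640000 ohms lies outside that range.

no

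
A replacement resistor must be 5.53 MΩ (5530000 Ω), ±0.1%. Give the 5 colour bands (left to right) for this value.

green, green, orange, yellow, violet

5530000 Ω = 553 × 10^4.
5 → green
5 → green
3 → orange
Multiplier 10^4 → yellow.
±0.1% tolerance → violet.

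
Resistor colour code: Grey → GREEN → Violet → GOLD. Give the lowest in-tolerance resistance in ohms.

807500000 Ω

Grey → 8 (first significant figure)
Green → 5 (second significant figure)
Violet → ×10^7 multiplier
Gold → ±5% tolerance
85 × 10000000 = 850000000 Ω
Lowest = 850000000 × (1 − 5/100) = 807500000 Ω.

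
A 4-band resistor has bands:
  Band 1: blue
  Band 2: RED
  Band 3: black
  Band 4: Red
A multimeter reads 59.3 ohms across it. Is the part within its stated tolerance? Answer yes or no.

no

Blue → 6 (first significant figure)
Red → 2 (second significant figure)
Black → ×1 multiplier
Red → ±2% tolerance
62 × 1 = 62 Ω
Allowed range: 60.76 Ω to 63.24 Ω.
59.3 ohms lies outside that range.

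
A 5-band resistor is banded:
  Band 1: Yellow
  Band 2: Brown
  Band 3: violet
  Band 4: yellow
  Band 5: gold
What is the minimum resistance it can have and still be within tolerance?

Yellow → 4 (first significant figure)
Brown → 1 (second significant figure)
Violet → 7 (third significant figure)
Yellow → ×10^4 multiplier
Gold → ±5% tolerance
417 × 10000 = 4170000 Ω
Minimum = 4170000 × (1 − 5/100) = 3961500 Ω.

3961500 Ω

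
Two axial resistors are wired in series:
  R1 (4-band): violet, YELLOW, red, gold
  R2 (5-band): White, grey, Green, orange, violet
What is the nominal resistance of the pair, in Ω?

R1: violet, yellow → 74; red ×10^2 → 7400 Ω.
R2: white, grey, green → 985; orange ×10^3 → 985000 Ω.
Series: 7400 + 985000 = 992400 Ω.

992400 Ω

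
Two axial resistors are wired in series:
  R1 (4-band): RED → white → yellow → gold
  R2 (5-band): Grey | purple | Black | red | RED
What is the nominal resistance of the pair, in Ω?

377000 Ω

R1: red, white → 29; yellow ×10^4 → 290000 Ω.
R2: grey, violet, black → 870; red ×10^2 → 87000 Ω.
Series: 290000 + 87000 = 377000 Ω.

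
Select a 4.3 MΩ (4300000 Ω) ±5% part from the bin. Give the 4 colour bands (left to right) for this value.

yellow, orange, green, gold

4300000 Ω = 43 × 10^5.
4 → yellow
3 → orange
Multiplier 10^5 → green.
±5% tolerance → gold.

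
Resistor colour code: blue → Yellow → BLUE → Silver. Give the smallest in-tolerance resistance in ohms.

57600000 Ω

Blue → 6 (first significant figure)
Yellow → 4 (second significant figure)
Blue → ×10^6 multiplier
Silver → ±10% tolerance
64 × 1000000 = 64000000 Ω
Smallest = 64000000 × (1 − 10/100) = 57600000 Ω.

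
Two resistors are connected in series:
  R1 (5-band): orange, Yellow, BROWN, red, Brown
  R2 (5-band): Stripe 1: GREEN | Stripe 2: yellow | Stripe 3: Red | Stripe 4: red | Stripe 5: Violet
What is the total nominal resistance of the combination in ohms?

88300 Ω

R1: orange, yellow, brown → 341; red ×10^2 → 34100 Ω.
R2: green, yellow, red → 542; red ×10^2 → 54200 Ω.
Series: 34100 + 54200 = 88300 Ω.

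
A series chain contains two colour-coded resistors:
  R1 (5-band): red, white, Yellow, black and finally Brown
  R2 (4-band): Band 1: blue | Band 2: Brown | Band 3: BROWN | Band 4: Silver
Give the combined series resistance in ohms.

R1: red, white, yellow → 294; black ×1 → 294 Ω.
R2: blue, brown → 61; brown ×10 → 610 Ω.
Series: 294 + 610 = 904 Ω.

904 Ω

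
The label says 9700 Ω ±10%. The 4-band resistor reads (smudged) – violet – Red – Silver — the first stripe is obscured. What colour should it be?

9700 Ω = 97 × 10^2.
The first band gives digit 9 of the significand, and 9 is white.

white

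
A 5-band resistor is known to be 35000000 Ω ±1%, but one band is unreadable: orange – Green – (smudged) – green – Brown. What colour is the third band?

black

35000000 Ω = 350 × 10^5.
The third band gives digit 0 of the significand, and 0 is black.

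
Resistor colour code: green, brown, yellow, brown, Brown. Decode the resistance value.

Green → 5 (first significant figure)
Brown → 1 (second significant figure)
Yellow → 4 (third significant figure)
Brown → ×10 multiplier
514 × 10 = 5140 Ω

5140 Ω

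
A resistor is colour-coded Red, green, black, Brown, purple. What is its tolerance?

±0.1%

The last band, violet, is the tolerance band.
Violet corresponds to ±0.1%.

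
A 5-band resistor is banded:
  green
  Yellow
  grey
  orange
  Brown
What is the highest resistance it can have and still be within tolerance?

553480 Ω

Green → 5 (first significant figure)
Yellow → 4 (second significant figure)
Grey → 8 (third significant figure)
Orange → ×10^3 multiplier
Brown → ±1% tolerance
548 × 1000 = 548000 Ω
Highest = 548000 × (1 + 1/100) = 553480 Ω.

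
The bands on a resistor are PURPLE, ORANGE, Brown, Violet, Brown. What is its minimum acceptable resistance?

7236900000 Ω

Violet → 7 (first significant figure)
Orange → 3 (second significant figure)
Brown → 1 (third significant figure)
Violet → ×10^7 multiplier
Brown → ±1% tolerance
731 × 10000000 = 7310000000 Ω
Minimum = 7310000000 × (1 − 1/100) = 7236900000 Ω.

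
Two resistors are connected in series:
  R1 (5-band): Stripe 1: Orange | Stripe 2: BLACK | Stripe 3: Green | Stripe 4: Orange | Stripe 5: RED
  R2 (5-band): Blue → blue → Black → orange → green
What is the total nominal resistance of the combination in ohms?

965000 Ω

R1: orange, black, green → 305; orange ×10^3 → 305000 Ω.
R2: blue, blue, black → 660; orange ×10^3 → 660000 Ω.
Series: 305000 + 660000 = 965000 Ω.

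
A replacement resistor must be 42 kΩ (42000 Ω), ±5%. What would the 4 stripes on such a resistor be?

yellow, red, orange, gold

42000 Ω = 42 × 10^3.
4 → yellow
2 → red
Multiplier 10^3 → orange.
±5% tolerance → gold.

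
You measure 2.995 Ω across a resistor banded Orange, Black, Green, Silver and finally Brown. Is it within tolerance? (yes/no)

no

Orange → 3 (first significant figure)
Black → 0 (second significant figure)
Green → 5 (third significant figure)
Silver → ×0.01 multiplier
Brown → ±1% tolerance
305 × 0.01 = 3.05 Ω
Allowed range: 3.0195 Ω to 3.0805 Ω.
2.995 Ω lies outside that range.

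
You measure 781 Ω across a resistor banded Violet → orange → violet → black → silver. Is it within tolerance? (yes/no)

Violet → 7 (first significant figure)
Orange → 3 (second significant figure)
Violet → 7 (third significant figure)
Black → ×1 multiplier
Silver → ±10% tolerance
737 × 1 = 737 Ω
Allowed range: 663.3 Ω to 810.7 Ω.
781 Ω lies inside that range.

yes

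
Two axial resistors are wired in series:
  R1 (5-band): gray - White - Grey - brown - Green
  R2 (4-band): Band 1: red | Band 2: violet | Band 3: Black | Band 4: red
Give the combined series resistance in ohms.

R1: grey, white, grey → 898; brown ×10 → 8980 Ω.
R2: red, violet → 27; black ×1 → 27 Ω.
Series: 8980 + 27 = 9007 Ω.

9007 Ω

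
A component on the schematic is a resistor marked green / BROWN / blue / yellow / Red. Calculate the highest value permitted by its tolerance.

5263200 Ω

Green → 5 (first significant figure)
Brown → 1 (second significant figure)
Blue → 6 (third significant figure)
Yellow → ×10^4 multiplier
Red → ±2% tolerance
516 × 10000 = 5160000 Ω
Highest = 5160000 × (1 + 2/100) = 5263200 Ω.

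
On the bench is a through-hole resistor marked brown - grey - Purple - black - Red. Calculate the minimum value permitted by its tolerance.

183.26 Ω

Brown → 1 (first significant figure)
Grey → 8 (second significant figure)
Violet → 7 (third significant figure)
Black → ×1 multiplier
Red → ±2% tolerance
187 × 1 = 187 Ω
Minimum = 187 × (1 − 2/100) = 183.26 Ω.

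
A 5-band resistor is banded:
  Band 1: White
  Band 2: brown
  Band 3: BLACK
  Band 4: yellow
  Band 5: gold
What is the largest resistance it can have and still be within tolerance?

9555000 Ω

White → 9 (first significant figure)
Brown → 1 (second significant figure)
Black → 0 (third significant figure)
Yellow → ×10^4 multiplier
Gold → ±5% tolerance
910 × 10000 = 9100000 Ω
Largest = 9100000 × (1 + 5/100) = 9555000 Ω.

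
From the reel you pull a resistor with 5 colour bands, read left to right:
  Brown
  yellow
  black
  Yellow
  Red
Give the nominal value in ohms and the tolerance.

Brown → 1 (first significant figure)
Yellow → 4 (second significant figure)
Black → 0 (third significant figure)
Yellow → ×10^4 multiplier
Red → ±2% tolerance
140 × 10000 = 1400000 Ω

1400000 Ω ±2%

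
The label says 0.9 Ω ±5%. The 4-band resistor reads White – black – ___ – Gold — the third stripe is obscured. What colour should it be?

0.9 Ω = 90 × 10^-2.
The third band is the multiplier, 10^-2, which is silver.

silver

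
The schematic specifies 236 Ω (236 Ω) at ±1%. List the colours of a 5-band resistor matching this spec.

red, orange, blue, black, brown

236 Ω = 236 × 10^0.
2 → red
3 → orange
6 → blue
Multiplier 10^0 → black.
±1% tolerance → brown.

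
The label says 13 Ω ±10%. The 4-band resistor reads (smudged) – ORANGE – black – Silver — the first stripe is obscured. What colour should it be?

13 Ω = 13 × 10^0.
The first band gives digit 1 of the significand, and 1 is brown.

brown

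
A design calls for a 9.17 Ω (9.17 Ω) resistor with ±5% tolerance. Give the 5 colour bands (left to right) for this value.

9.17 Ω = 917 × 10^-2.
9 → white
1 → brown
7 → violet
Multiplier 10^-2 → silver.
±5% tolerance → gold.

white, brown, violet, silver, gold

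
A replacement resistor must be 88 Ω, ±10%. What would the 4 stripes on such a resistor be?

88 Ω = 88 × 10^0.
8 → grey
8 → grey
Multiplier 10^0 → black.
±10% tolerance → silver.

grey, grey, black, silver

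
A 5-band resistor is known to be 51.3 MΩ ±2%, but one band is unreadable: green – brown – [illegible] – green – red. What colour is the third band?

51300000 Ω = 513 × 10^5.
The third band gives digit 3 of the significand, and 3 is orange.

orange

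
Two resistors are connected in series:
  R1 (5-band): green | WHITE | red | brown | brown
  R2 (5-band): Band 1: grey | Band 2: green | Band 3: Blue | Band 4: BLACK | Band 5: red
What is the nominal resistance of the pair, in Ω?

6776 Ω

R1: green, white, red → 592; brown ×10 → 5920 Ω.
R2: grey, green, blue → 856; black ×1 → 856 Ω.
Series: 5920 + 856 = 6776 Ω.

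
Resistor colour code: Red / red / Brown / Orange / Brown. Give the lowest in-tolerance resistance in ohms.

Red → 2 (first significant figure)
Red → 2 (second significant figure)
Brown → 1 (third significant figure)
Orange → ×10^3 multiplier
Brown → ±1% tolerance
221 × 1000 = 221000 Ω
Lowest = 221000 × (1 − 1/100) = 218790 Ω.

218790 Ω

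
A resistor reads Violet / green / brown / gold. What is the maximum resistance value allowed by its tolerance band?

787.5 Ω

Violet → 7 (first significant figure)
Green → 5 (second significant figure)
Brown → ×10 multiplier
Gold → ±5% tolerance
75 × 10 = 750 Ω
Maximum = 750 × (1 + 5/100) = 787.5 Ω.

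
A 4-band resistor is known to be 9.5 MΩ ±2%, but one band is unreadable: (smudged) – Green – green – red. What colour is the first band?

9500000 Ω = 95 × 10^5.
The first band gives digit 9 of the significand, and 9 is white.

white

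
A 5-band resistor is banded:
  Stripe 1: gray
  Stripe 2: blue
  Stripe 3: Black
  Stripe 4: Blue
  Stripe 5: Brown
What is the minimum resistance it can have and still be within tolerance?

851400000 Ω

Grey → 8 (first significant figure)
Blue → 6 (second significant figure)
Black → 0 (third significant figure)
Blue → ×10^6 multiplier
Brown → ±1% tolerance
860 × 1000000 = 860000000 Ω
Minimum = 860000000 × (1 − 1/100) = 851400000 Ω.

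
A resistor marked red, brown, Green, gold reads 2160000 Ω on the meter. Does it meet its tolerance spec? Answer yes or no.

yes

Red → 2 (first significant figure)
Brown → 1 (second significant figure)
Green → ×10^5 multiplier
Gold → ±5% tolerance
21 × 100000 = 2100000 Ω
Allowed range: 1995000 Ω to 2205000 Ω.
2160000 Ω lies inside that range.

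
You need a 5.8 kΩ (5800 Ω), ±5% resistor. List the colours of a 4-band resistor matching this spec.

green, grey, red, gold

5800 Ω = 58 × 10^2.
5 → green
8 → grey
Multiplier 10^2 → red.
±5% tolerance → gold.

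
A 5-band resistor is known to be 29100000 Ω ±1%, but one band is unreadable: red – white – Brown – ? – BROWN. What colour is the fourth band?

29100000 Ω = 291 × 10^5.
The fourth band is the multiplier, 10^5, which is green.

green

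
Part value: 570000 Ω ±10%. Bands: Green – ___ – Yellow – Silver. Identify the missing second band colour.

570000 Ω = 57 × 10^4.
The second band gives digit 7 of the significand, and 7 is violet.

violet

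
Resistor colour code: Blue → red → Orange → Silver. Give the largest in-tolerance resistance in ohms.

Blue → 6 (first significant figure)
Red → 2 (second significant figure)
Orange → ×10^3 multiplier
Silver → ±10% tolerance
62 × 1000 = 62000 Ω
Largest = 62000 × (1 + 10/100) = 68200 Ω.

68200 Ω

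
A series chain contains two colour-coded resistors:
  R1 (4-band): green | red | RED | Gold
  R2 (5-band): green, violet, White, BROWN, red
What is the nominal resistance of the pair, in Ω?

10990 Ω

R1: green, red → 52; red ×10^2 → 5200 Ω.
R2: green, violet, white → 579; brown ×10 → 5790 Ω.
Series: 5200 + 5790 = 10990 Ω.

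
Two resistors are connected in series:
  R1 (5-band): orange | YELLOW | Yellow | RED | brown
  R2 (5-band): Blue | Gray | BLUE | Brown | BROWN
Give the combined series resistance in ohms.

R1: orange, yellow, yellow → 344; red ×10^2 → 34400 Ω.
R2: blue, grey, blue → 686; brown ×10 → 6860 Ω.
Series: 34400 + 6860 = 41260 Ω.

41260 Ω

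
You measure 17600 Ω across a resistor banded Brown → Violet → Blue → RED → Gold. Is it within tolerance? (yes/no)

Brown → 1 (first significant figure)
Violet → 7 (second significant figure)
Blue → 6 (third significant figure)
Red → ×10^2 multiplier
Gold → ±5% tolerance
176 × 100 = 17600 Ω
Allowed range: 16720 Ω to 18480 Ω.
17600 Ω lies inside that range.

yes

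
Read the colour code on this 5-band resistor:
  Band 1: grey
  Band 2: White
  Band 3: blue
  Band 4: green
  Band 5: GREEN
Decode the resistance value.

Grey → 8 (first significant figure)
White → 9 (second significant figure)
Blue → 6 (third significant figure)
Green → ×10^5 multiplier
896 × 100000 = 89600000 Ω

89600000 Ω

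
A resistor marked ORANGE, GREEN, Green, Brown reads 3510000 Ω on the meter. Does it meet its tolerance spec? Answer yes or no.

yes

Orange → 3 (first significant figure)
Green → 5 (second significant figure)
Green → ×10^5 multiplier
Brown → ±1% tolerance
35 × 100000 = 3500000 Ω
Allowed range: 3465000 Ω to 3535000 Ω.
3510000 Ω lies inside that range.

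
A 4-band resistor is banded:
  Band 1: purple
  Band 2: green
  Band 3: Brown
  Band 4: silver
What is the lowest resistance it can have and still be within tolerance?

675 Ω

Violet → 7 (first significant figure)
Green → 5 (second significant figure)
Brown → ×10 multiplier
Silver → ±10% tolerance
75 × 10 = 750 Ω
Lowest = 750 × (1 − 10/100) = 675 Ω.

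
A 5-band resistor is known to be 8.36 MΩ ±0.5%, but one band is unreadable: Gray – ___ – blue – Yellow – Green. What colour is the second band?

orange

8360000 Ω = 836 × 10^4.
The second band gives digit 3 of the significand, and 3 is orange.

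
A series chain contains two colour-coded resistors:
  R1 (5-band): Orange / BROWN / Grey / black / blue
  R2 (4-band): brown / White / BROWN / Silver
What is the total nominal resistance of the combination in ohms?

508 Ω

R1: orange, brown, grey → 318; black ×1 → 318 Ω.
R2: brown, white → 19; brown ×10 → 190 Ω.
Series: 318 + 190 = 508 Ω.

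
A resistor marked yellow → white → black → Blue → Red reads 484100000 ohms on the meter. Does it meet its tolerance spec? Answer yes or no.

Yellow → 4 (first significant figure)
White → 9 (second significant figure)
Black → 0 (third significant figure)
Blue → ×10^6 multiplier
Red → ±2% tolerance
490 × 1000000 = 490000000 Ω
Allowed range: 480200000 Ω to 499800000 Ω.
484100000 ohms lies inside that range.

yes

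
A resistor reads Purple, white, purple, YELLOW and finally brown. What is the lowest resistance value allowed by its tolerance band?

7890300 Ω

Violet → 7 (first significant figure)
White → 9 (second significant figure)
Violet → 7 (third significant figure)
Yellow → ×10^4 multiplier
Brown → ±1% tolerance
797 × 10000 = 7970000 Ω
Lowest = 7970000 × (1 − 1/100) = 7890300 Ω.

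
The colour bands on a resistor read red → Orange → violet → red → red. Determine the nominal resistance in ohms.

23700 Ω

Red → 2 (first significant figure)
Orange → 3 (second significant figure)
Violet → 7 (third significant figure)
Red → ×10^2 multiplier
237 × 100 = 23700 Ω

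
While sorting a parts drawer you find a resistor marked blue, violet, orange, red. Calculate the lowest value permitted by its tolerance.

Blue → 6 (first significant figure)
Violet → 7 (second significant figure)
Orange → ×10^3 multiplier
Red → ±2% tolerance
67 × 1000 = 67000 Ω
Lowest = 67000 × (1 − 2/100) = 65660 Ω.

65660 Ω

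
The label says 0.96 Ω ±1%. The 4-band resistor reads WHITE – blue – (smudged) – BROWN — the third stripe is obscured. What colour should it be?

silver

0.96 Ω = 96 × 10^-2.
The third band is the multiplier, 10^-2, which is silver.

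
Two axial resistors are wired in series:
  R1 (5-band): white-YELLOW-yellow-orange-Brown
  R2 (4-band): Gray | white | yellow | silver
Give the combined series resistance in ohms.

R1: white, yellow, yellow → 944; orange ×10^3 → 944000 Ω.
R2: grey, white → 89; yellow ×10^4 → 890000 Ω.
Series: 944000 + 890000 = 1834000 Ω.

1834000 Ω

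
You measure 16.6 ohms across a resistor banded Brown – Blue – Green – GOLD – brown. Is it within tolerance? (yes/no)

yes

Brown → 1 (first significant figure)
Blue → 6 (second significant figure)
Green → 5 (third significant figure)
Gold → ×0.1 multiplier
Brown → ±1% tolerance
165 × 0.1 = 16.5 Ω
Allowed range: 16.335 Ω to 16.665 Ω.
16.6 ohms lies inside that range.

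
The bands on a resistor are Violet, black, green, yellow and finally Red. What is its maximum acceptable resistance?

7191000 Ω

Violet → 7 (first significant figure)
Black → 0 (second significant figure)
Green → 5 (third significant figure)
Yellow → ×10^4 multiplier
Red → ±2% tolerance
705 × 10000 = 7050000 Ω
Maximum = 7050000 × (1 + 2/100) = 7191000 Ω.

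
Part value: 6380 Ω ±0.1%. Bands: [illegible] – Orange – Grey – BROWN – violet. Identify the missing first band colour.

6380 Ω = 638 × 10^1.
The first band gives digit 6 of the significand, and 6 is blue.

blue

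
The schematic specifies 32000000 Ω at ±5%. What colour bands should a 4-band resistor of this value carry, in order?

32000000 Ω = 32 × 10^6.
3 → orange
2 → red
Multiplier 10^6 → blue.
±5% tolerance → gold.

orange, red, blue, gold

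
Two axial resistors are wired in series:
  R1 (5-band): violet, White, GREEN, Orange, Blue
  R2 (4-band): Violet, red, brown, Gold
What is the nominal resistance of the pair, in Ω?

795720 Ω

R1: violet, white, green → 795; orange ×10^3 → 795000 Ω.
R2: violet, red → 72; brown ×10 → 720 Ω.
Series: 795000 + 720 = 795720 Ω.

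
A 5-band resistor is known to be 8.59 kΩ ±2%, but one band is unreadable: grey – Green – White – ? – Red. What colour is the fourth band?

8590 Ω = 859 × 10^1.
The fourth band is the multiplier, 10^1, which is brown.

brown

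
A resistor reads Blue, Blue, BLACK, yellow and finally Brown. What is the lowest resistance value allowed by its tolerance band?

Blue → 6 (first significant figure)
Blue → 6 (second significant figure)
Black → 0 (third significant figure)
Yellow → ×10^4 multiplier
Brown → ±1% tolerance
660 × 10000 = 6600000 Ω
Lowest = 6600000 × (1 − 1/100) = 6534000 Ω.

6534000 Ω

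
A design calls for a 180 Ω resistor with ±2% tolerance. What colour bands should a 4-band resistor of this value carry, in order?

brown, grey, brown, red

180 Ω = 18 × 10^1.
1 → brown
8 → grey
Multiplier 10^1 → brown.
±2% tolerance → red.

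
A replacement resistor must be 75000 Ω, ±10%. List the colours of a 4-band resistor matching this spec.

75000 Ω = 75 × 10^3.
7 → violet
5 → green
Multiplier 10^3 → orange.
±10% tolerance → silver.

violet, green, orange, silver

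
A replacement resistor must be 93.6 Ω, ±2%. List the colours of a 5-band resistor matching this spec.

white, orange, blue, gold, red

93.6 Ω = 936 × 10^-1.
9 → white
3 → orange
6 → blue
Multiplier 10^-1 → gold.
±2% tolerance → red.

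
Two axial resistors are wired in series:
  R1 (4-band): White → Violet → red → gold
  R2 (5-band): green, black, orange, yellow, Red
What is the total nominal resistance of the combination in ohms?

5039700 Ω

R1: white, violet → 97; red ×10^2 → 9700 Ω.
R2: green, black, orange → 503; yellow ×10^4 → 5030000 Ω.
Series: 9700 + 5030000 = 5039700 Ω.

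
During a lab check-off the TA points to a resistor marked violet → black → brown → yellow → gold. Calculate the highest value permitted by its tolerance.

Violet → 7 (first significant figure)
Black → 0 (second significant figure)
Brown → 1 (third significant figure)
Yellow → ×10^4 multiplier
Gold → ±5% tolerance
701 × 10000 = 7010000 Ω
Highest = 7010000 × (1 + 5/100) = 7360500 Ω.

7360500 Ω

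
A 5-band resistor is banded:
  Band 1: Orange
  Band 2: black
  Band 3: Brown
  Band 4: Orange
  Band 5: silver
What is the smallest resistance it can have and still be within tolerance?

270900 Ω

Orange → 3 (first significant figure)
Black → 0 (second significant figure)
Brown → 1 (third significant figure)
Orange → ×10^3 multiplier
Silver → ±10% tolerance
301 × 1000 = 301000 Ω
Smallest = 301000 × (1 − 10/100) = 270900 Ω.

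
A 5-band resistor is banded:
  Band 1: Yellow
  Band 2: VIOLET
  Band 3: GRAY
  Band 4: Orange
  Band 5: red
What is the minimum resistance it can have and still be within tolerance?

468440 Ω

Yellow → 4 (first significant figure)
Violet → 7 (second significant figure)
Grey → 8 (third significant figure)
Orange → ×10^3 multiplier
Red → ±2% tolerance
478 × 1000 = 478000 Ω
Minimum = 478000 × (1 − 2/100) = 468440 Ω.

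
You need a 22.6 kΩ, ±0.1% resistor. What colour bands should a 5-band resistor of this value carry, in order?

22600 Ω = 226 × 10^2.
2 → red
2 → red
6 → blue
Multiplier 10^2 → red.
±0.1% tolerance → violet.

red, red, blue, red, violet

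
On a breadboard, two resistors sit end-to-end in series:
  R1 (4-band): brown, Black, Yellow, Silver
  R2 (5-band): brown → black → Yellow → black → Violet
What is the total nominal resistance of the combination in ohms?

R1: brown, black → 10; yellow ×10^4 → 100000 Ω.
R2: brown, black, yellow → 104; black ×1 → 104 Ω.
Series: 100000 + 104 = 100104 Ω.

100104 Ω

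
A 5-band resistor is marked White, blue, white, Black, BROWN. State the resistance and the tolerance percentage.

White → 9 (first significant figure)
Blue → 6 (second significant figure)
White → 9 (third significant figure)
Black → ×1 multiplier
Brown → ±1% tolerance
969 × 1 = 969 Ω

969 Ω ±1%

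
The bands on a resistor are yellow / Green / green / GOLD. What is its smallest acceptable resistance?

Yellow → 4 (first significant figure)
Green → 5 (second significant figure)
Green → ×10^5 multiplier
Gold → ±5% tolerance
45 × 100000 = 4500000 Ω
Smallest = 4500000 × (1 − 5/100) = 4275000 Ω.

4275000 Ω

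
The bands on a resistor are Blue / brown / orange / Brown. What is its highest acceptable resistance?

61610 Ω

Blue → 6 (first significant figure)
Brown → 1 (second significant figure)
Orange → ×10^3 multiplier
Brown → ±1% tolerance
61 × 1000 = 61000 Ω
Highest = 61000 × (1 + 1/100) = 61610 Ω.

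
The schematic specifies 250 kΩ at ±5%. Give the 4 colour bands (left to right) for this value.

red, green, yellow, gold

250000 Ω = 25 × 10^4.
2 → red
5 → green
Multiplier 10^4 → yellow.
±5% tolerance → gold.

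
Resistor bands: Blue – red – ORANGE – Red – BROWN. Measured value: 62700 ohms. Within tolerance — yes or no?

yes

Blue → 6 (first significant figure)
Red → 2 (second significant figure)
Orange → 3 (third significant figure)
Red → ×10^2 multiplier
Brown → ±1% tolerance
623 × 100 = 62300 Ω
Allowed range: 61677 Ω to 62923 Ω.
62700 ohms lies inside that range.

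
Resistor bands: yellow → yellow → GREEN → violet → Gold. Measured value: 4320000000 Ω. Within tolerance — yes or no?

Yellow → 4 (first significant figure)
Yellow → 4 (second significant figure)
Green → 5 (third significant figure)
Violet → ×10^7 multiplier
Gold → ±5% tolerance
445 × 10000000 = 4450000000 Ω
Allowed range: 4227500000 Ω to 4672500000 Ω.
4320000000 Ω lies inside that range.

yes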